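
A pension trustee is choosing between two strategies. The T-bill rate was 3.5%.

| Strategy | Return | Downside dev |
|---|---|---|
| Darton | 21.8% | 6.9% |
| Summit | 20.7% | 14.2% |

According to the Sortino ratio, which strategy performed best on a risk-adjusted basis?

Darton

Darton: Sortino ratio = (21.8% − 3.5%) / 6.9% = 2.652
Summit: Sortino ratio = (20.7% − 3.5%) / 14.2% = 1.211
Highest: Darton (2.652).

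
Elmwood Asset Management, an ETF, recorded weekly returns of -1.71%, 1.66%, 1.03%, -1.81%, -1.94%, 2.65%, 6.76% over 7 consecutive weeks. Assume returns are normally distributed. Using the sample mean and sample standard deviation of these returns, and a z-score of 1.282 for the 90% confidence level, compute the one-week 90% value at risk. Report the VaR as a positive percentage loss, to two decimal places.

3.11

r̄ = (-1.71 + 1.66 + 1.03 − 1.81 − 1.94 + 2.65 + 6.76) / 7 = 6.640 / 7 = 0.9486%
Sample std dev = √[60.2019 / 6] = 3.1676%
VaR = −(r̄ − z·σ) = −(0.9486 − 1.282 × 3.1676) = −(-3.1123) = 3.1123%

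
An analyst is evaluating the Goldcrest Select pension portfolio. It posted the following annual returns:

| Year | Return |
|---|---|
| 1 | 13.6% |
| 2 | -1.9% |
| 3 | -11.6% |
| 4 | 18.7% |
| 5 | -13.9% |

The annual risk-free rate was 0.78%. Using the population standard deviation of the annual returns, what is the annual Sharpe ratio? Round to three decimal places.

0.015

Mean return r̄ = 4.90 / 5 = 0.9800%
Σ(r − r̄)² = 861.2280; population σ = √(861.2280/5) = 13.1242%
Sharpe = (r̄ − rf) / σ = (0.9800 − 0.78) / 13.1242 = 0.2000 / 13.1242 = 0.0152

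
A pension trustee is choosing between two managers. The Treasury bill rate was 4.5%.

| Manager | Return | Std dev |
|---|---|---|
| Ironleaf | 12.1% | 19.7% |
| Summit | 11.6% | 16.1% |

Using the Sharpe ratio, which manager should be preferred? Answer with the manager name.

Summit

Ironleaf: Sharpe ratio = (12.1% − 4.5%) / 19.7% = 0.386
Summit: Sharpe ratio = (11.6% − 4.5%) / 16.1% = 0.441
Highest: Summit (0.441).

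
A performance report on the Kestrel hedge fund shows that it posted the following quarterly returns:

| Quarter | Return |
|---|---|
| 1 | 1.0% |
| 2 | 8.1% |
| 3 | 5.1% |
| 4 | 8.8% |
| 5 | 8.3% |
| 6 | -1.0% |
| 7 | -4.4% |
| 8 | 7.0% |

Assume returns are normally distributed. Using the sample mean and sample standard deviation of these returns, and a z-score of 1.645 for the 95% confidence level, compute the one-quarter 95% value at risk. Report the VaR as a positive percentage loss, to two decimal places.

r̄ = (1 + 8.1 + 5.1 + 8.8 + 8.3 − 1 − 4.4 + 7) / 8 = 4.1125%
Sample std dev = √[173.0088 / 7] = 4.9715%
VaR = −(r̄ − z·σ) = −(4.1125 − 1.645 × 4.9715) = −(-4.0656) = 4.0656%

4.07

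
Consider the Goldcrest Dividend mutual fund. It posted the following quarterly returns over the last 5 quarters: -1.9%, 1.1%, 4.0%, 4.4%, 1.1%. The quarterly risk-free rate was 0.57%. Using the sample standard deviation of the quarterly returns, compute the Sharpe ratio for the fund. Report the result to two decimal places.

r̄ = (-1.9 + 1.1 + 4 + 4.4 + 1.1) / 5 = 1.7400%
Sample std dev = √[26.2520 / 4] = 2.5618%
Sharpe = (r̄ − rf) / σ = (1.7400 − 0.57) / 2.5618 = 1.1700 / 2.5618 = 0.4567

0.46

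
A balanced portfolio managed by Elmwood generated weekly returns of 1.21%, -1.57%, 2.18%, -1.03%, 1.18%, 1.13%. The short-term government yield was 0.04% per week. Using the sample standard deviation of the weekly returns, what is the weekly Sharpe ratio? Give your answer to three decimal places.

0.324

μ = (1.21 − 1.57 + 2.18 − 1.03 + 1.18 + 1.13) / 6 = 0.5167%
Sample std dev = √[10.8099 / 5] = 1.4704%
Sharpe = (μ − rf) / σ = (0.5167 − 0.04) / 1.4704 = 0.4767 / 1.4704 = 0.3242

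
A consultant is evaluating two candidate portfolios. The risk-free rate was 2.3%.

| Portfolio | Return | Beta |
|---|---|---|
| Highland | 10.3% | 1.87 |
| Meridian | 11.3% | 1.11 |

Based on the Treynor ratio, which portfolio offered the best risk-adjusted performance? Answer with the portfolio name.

Meridian

Highland: Treynor = (10.3% − 2.3%) / 1.87 = 4.278
Meridian: Treynor = (11.3% − 2.3%) / 1.11 = 8.108
Highest: Meridian (8.108).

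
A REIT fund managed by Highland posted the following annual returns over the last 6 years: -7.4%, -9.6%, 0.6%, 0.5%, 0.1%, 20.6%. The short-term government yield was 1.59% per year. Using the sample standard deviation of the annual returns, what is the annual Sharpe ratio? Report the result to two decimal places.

r̄ = (-7.4 − 9.6 + 0.6 + 0.5 + 0.1 + 20.6) / 6 = 4.80 / 6 = 0.8000%
Σ(r − r̄)² = 568.0600; sample σ = √(568.0600/5) = 10.6589%
Sharpe = (r̄ − rf) / σ = (0.8000 − 1.59) / 10.6589 = -0.7900 / 10.6589 = -0.0741

-0.07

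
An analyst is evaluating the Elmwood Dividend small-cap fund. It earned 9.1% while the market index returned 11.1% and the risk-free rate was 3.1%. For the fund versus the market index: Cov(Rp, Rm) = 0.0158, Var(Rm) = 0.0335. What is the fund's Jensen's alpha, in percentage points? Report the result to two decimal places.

β = Cov / Var = 0.0158 / 0.0335 = 0.4716
E[R] = Rf + β(Rm − Rf) = 3.1% + 0.4716 × (11.1% − 3.1%) = 6.8728%
α = Rp − E[R] = 9.1% − 6.8728% = 2.2272

2.23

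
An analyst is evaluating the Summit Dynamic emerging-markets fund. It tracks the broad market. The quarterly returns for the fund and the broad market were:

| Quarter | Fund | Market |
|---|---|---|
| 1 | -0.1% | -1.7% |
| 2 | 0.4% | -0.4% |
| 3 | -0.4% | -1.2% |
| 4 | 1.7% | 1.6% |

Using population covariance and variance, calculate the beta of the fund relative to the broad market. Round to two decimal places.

r̄p = 0.4000%,  r̄m = -0.4250%
Cov = Σ(rp − r̄p)(rm − r̄m) / 4 = 0.9725
Var(rm) = Σ(rm − r̄m)² / 4 = 1.5819
β = Cov / Var = 0.9725 / 1.5819 = 0.6148

0.61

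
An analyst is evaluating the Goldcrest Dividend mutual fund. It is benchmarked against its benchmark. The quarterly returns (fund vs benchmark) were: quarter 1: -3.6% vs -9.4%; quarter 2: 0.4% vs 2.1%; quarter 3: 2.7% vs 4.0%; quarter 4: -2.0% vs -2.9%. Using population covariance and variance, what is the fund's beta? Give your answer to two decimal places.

0.44

r̄p = -0.6250%,  r̄m = -1.5500%
Cov = Σ(rp − r̄p)(rm − r̄m) / 4 = 11.8513
Var(rm) = Σ(rm − r̄m)² / 4 = 26.8925
β = Cov / Var = 11.8513 / 26.8925 = 0.4407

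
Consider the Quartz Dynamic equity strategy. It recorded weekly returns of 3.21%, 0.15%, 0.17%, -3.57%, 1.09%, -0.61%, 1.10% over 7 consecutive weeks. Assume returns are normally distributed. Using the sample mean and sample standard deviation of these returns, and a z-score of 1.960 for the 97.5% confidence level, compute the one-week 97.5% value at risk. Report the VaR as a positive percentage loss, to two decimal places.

3.82

μ = (3.21 + 0.15 + 0.17 − 3.57 + 1.09 − 0.61 + 1.1) / 7 = 0.2200%
Σ(r − μ)² = 25.5318; sample σ = √(25.5318/6) = 2.0628%
VaR = −(μ − z·σ) = −(0.2200 − 1.960 × 2.0628) = −(-3.8231) = 3.8231%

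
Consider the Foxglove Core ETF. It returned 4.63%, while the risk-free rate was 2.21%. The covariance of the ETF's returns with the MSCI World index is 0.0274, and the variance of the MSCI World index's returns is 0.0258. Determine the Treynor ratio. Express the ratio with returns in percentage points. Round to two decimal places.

β = Cov / Var = 0.0274 / 0.0258 = 1.0620
Treynor = (Rp − Rf) / β = (4.63% − 2.21%) / 1.0620 = 2.42 / 1.0620 = 2.2787

2.28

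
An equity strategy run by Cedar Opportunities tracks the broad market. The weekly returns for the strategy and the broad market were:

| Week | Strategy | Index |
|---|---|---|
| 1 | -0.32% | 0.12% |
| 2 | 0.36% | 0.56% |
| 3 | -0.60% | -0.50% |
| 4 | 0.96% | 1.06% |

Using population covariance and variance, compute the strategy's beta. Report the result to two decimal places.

r̄p = 0.1000%,  r̄m = 0.3100%
Cov = Σ(rp − r̄p)(rm − r̄m) / 4 = 0.3392
Var(rm) = Σ(rm − r̄m)² / 4 = 0.3293
β = Cov / Var = 0.3392 / 0.3293 = 1.0301

1.03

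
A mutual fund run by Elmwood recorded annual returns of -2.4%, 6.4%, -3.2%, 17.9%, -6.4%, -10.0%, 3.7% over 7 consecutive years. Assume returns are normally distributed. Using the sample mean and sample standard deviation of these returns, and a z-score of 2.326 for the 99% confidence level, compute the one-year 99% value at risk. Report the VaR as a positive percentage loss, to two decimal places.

20.94

Mean return r̄ = 6.00 / 7 = 0.8571%
Sample std dev = √[526.8771 / 6] = 9.3709%
VaR = −(r̄ − z·σ) = −(0.8571 − 2.326 × 9.3709) = −(-20.9396) = 20.9396%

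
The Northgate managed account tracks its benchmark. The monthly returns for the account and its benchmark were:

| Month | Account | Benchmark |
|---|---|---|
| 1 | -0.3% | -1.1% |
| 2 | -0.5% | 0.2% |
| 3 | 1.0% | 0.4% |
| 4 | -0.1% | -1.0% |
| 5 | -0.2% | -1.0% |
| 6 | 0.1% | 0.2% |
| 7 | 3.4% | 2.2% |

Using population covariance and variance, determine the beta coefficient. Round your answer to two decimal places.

1.02

r̄p = 0.4857%,  r̄m = -0.0143%
Cov = Σ(rp − r̄p)(rm − r̄m) / 7 = 1.2112
Var(rm) = Σ(rm − r̄m)² / 7 = 1.1841
β = Cov / Var = 1.2112 / 1.1841 = 1.0229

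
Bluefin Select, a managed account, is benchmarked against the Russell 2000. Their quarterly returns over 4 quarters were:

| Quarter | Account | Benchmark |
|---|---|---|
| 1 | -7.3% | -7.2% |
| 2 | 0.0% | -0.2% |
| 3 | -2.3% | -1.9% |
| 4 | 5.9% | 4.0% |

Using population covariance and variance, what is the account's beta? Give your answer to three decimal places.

1.173

r̄p = -0.9250%,  r̄m = -1.3250%
Cov = Σ(rp − r̄p)(rm − r̄m) / 4 = 18.9069
Var(rm) = Σ(rm − r̄m)² / 4 = 16.1169
β = Cov / Var = 18.9069 / 16.1169 = 1.1731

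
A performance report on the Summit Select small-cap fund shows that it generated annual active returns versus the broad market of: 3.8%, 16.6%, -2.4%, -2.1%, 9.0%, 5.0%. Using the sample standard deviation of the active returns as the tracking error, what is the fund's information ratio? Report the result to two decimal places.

μ = (3.8 + 16.6 − 2.4 − 2.1 + 9 + 5) / 6 = 29.90 / 6 = 4.9833%
Σ(r − μ)² = (3.8 − 4.9833)² + (16.6 − 4.9833)² + … = 257.1683
sample σ = √(257.1683 / 5) = √51.4337 = 7.1717%
IR = μ / tracking error = 4.9833 / 7.1717 = 0.6949

0.69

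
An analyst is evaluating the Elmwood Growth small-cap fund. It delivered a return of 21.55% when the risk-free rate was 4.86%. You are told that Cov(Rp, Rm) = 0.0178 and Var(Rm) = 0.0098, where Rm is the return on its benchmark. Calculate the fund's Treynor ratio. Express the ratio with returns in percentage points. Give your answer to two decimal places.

9.19

β = Cov / Var = 0.0178 / 0.0098 = 1.8163
Treynor = (Rp − Rf) / β = (21.55% − 4.86%) / 1.8163 = 16.69 / 1.8163 = 9.1890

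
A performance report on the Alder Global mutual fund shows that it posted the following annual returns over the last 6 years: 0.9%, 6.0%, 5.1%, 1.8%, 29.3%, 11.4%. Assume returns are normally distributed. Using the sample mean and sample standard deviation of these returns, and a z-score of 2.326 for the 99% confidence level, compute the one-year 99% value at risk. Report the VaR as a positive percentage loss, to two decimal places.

Mean return μ = 54.50 / 6 = 9.0833%
Σ(r − μ)² = (0.9 − 9.0833)² + (6 − 9.0833)² + (5.1 − 9.0833)² + … = 559.4683
sample σ = √(559.4683 / 5) = √111.8937 = 10.5780%
VaR = −(μ − z·σ) = −(9.0833 − 2.326 × 10.5780) = −(-15.5211) = 15.5211%

15.52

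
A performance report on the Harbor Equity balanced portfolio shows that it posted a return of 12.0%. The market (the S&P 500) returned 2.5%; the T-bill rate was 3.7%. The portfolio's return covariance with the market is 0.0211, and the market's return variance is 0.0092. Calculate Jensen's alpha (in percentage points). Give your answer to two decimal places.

β = Cov / Var = 0.0211 / 0.0092 = 2.2935
E[R] = Rf + β(Rm − Rf) = 3.7% + 2.2935 × (2.5% − 3.7%) = 0.9478%
α = Rp − E[R] = 12.0% − 0.9478% = 11.0522

11.05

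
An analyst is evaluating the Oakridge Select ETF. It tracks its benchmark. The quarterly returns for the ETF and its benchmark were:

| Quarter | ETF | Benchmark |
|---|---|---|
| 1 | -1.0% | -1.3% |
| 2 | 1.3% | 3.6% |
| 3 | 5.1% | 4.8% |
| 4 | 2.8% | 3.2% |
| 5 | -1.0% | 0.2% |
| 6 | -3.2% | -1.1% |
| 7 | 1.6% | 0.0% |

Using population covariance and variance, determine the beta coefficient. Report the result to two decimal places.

r̄p = 0.8000%,  r̄m = 1.3429%
Cov = Σ(rp − r̄p)(rm − r̄m) / 7 = 5.0314
Var(rm) = Σ(rm − r̄m)² / 7 = 5.2224
β = Cov / Var = 5.0314 / 5.2224 = 0.9634

0.96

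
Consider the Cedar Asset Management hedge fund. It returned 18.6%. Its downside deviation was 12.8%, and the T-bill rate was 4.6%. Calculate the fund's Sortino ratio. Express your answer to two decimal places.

1.09

Sortino = (Rp − Rf) / σd = (18.6% − 4.6%) / 12.8% = 14.00% / 12.8% = 1.0938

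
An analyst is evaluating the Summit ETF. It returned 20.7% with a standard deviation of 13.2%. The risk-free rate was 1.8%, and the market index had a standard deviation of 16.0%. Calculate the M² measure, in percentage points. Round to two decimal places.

24.71

Sharpe = (Rp − Rf) / σp = (20.7% − 1.8%) / 13.2% = 1.4318
M² = Rf + Sharpe × σm = 1.8% + 1.4318 × 16.0% = 24.7088%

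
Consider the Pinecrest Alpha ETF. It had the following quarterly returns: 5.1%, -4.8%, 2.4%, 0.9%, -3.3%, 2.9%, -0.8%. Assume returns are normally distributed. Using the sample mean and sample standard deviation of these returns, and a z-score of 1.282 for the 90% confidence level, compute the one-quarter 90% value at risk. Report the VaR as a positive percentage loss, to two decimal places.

r̄ = (5.1 − 4.8 + 2.4 + 0.9 − 3.3 + 2.9 − 0.8) / 7 = 2.40 / 7 = 0.3429%
Sample σ = √[Σ(r − r̄)² / 6] = √[74.7371 / 6] = √12.4562 = 3.5293%
VaR = −(r̄ − z·σ) = −(0.3429 − 1.282 × 3.5293) = −(-4.1817) = 4.1817%

4.18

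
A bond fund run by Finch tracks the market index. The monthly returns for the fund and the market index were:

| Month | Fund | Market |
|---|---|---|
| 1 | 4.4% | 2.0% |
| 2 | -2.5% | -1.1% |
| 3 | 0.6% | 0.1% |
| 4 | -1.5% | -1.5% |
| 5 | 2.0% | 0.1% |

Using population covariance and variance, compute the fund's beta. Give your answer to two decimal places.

r̄p = 0.6000%,  r̄m = -0.0800%
Cov = Σ(rp − r̄p)(rm − r̄m) / 5 = 2.8600
Var(rm) = Σ(rm − r̄m)² / 5 = 1.4896
β = Cov / Var = 2.8600 / 1.4896 = 1.9200

1.92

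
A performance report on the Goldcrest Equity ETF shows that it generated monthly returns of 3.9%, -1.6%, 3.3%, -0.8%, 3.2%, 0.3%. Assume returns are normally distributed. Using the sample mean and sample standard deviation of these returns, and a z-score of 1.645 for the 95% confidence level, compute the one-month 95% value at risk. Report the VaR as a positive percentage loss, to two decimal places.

2.52

Mean return μ = 8.30 / 6 = 1.3833%
Sample σ = √[Σ(r − μ)² / 5] = √[28.1483 / 5] = √5.6297 = 2.3727%
VaR = −(μ − z·σ) = −(1.3833 − 1.645 × 2.3727) = −(-2.5198) = 2.5198%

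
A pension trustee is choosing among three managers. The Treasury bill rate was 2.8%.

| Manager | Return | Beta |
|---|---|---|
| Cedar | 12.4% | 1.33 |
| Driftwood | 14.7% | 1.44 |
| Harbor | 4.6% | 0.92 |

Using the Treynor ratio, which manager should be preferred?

Driftwood

Cedar: Treynor = (12.4% − 2.8%) / 1.33 = 7.218
Driftwood: Treynor = (14.7% − 2.8%) / 1.44 = 8.264
Harbor: Treynor = (4.6% − 2.8%) / 0.92 = 1.957
Highest: Driftwood (8.264).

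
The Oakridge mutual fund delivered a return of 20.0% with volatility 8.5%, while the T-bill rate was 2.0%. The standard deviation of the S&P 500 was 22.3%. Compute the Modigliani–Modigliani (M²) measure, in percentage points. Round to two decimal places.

Sharpe = (Rp − Rf) / σp = (20.0% − 2.0%) / 8.5% = 2.1176
M² = Rf + Sharpe × σm = 2.0% + 2.1176 × 22.3% = 49.2225%

49.22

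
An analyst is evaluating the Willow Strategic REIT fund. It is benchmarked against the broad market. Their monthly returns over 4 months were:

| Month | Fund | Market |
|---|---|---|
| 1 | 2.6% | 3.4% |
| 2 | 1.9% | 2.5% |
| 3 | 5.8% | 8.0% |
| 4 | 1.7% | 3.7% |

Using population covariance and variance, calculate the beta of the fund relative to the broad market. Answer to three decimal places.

r̄p = 3.0000%,  r̄m = 4.4000%
Cov = Σ(rp − r̄p)(rm − r̄m) / 4 = 3.3700
Var(rm) = Σ(rm − r̄m)² / 4 = 4.5150
β = Cov / Var = 3.3700 / 4.5150 = 0.7464

0.746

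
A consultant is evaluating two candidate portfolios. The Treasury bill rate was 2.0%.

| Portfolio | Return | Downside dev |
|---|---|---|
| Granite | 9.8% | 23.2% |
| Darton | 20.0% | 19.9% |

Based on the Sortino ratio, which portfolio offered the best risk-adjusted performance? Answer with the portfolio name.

Darton

Granite: Sortino ratio = (9.8% − 2.0%) / 23.2% = 0.336
Darton: Sortino ratio = (20.0% − 2.0%) / 19.9% = 0.905
Highest: Darton (0.905).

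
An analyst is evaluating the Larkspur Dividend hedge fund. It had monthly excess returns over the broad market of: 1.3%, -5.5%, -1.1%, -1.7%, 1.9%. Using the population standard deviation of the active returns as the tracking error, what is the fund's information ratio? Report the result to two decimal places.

-0.39

Mean return r̄ = -5.10 / 5 = -1.0200%
Population σ = √[Σ(r − r̄)² / 5] = √[34.4480 / 5] = √6.8896 = 2.6248%
IR = r̄ / tracking error = -1.0200 / 2.6248 = -0.3886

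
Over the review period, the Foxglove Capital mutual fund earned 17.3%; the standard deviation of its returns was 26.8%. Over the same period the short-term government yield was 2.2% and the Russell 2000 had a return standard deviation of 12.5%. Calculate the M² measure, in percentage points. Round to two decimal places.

Sharpe = (Rp − Rf) / σp = (17.3% − 2.2%) / 26.8% = 0.5634
M² = Rf + Sharpe × σm = 2.2% + 0.5634 × 12.5% = 9.2425%

9.24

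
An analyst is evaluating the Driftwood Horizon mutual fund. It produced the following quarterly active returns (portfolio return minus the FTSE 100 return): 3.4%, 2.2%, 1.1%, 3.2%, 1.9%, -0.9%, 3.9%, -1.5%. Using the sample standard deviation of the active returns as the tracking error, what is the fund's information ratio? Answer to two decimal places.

Mean return r̄ = 13.30 / 8 = 1.6625%
Σ(r − r̄)² = 27.6188; sample σ = √(27.6188/7) = 1.9863%
IR = r̄ / tracking error = 1.6625 / 1.9863 = 0.8370

0.84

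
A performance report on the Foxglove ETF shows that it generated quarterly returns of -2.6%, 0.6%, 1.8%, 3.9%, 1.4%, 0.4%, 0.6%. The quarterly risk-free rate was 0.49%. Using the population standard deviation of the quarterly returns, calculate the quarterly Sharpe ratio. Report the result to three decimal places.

0.212

r̄ = (-2.6 + 0.6 + 1.8 + 3.9 + 1.4 + 0.4 + 0.6) / 7 = 6.10 / 7 = 0.8714%
Σ(r − r̄)² = (-2.6 − 0.8714)² + (0.6 − 0.8714)² + … = 22.7343
population σ = √(22.7343 / 7) = √3.2478 = 1.8022%
Sharpe = (r̄ − rf) / σ = (0.8714 − 0.49) / 1.8022 = 0.3814 / 1.8022 = 0.2116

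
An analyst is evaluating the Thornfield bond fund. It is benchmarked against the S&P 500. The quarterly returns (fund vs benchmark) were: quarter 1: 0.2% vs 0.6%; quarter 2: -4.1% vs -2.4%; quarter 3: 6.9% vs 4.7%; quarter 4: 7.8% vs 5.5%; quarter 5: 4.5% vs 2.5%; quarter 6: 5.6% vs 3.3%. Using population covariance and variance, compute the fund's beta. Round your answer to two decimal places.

r̄p = 3.4833%,  r̄m = 2.3667%
Cov = Σ(rp − r̄p)(rm − r̄m) / 6 = 10.9261
Var(rm) = Σ(rm − r̄m)² / 6 = 6.9989
β = Cov / Var = 10.9261 / 6.9989 = 1.5611

1.56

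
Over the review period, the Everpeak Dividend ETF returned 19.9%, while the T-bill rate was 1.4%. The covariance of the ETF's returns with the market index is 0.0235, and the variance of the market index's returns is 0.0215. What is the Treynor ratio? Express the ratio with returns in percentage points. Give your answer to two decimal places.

β = Cov / Var = 0.0235 / 0.0215 = 1.0930
Treynor = (Rp − Rf) / β = (19.9% − 1.4%) / 1.0930 = 18.50 / 1.0930 = 16.9259

16.93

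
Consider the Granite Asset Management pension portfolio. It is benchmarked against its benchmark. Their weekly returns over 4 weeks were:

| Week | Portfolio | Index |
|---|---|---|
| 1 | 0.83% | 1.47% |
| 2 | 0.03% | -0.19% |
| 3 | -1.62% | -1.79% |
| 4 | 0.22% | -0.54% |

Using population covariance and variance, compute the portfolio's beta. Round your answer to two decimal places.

0.71

r̄p = -0.1350%,  r̄m = -0.2625%
Cov = Σ(rp − r̄p)(rm − r̄m) / 4 = 0.9634
Var(rm) = Σ(rm − r̄m)² / 4 = 1.3543
β = Cov / Var = 0.9634 / 1.3543 = 0.7114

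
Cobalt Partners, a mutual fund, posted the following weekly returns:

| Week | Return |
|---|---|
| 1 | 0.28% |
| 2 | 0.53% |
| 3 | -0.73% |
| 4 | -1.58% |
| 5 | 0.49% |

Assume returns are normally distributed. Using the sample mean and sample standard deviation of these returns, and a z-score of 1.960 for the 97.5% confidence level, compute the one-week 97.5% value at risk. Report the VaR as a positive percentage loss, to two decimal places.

μ = (0.28 + 0.53 − 0.73 − 1.58 + 0.49) / 5 = -0.2020%
Σ(r − μ)² = (0.28 − (-0.2020))² + (0.53 − (-0.2020))² + … = 3.4247
σ = √[3.4247 / 4] = 0.9253%
VaR = −(μ − z·σ) = −(-0.2020 − 1.960 × 0.9253) = −(-2.0156) = 2.0156%

2.02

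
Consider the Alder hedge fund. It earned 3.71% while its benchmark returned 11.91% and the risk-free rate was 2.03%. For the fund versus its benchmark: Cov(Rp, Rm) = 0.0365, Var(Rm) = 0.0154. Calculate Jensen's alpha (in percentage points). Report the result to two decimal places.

-21.74

β = Cov / Var = 0.0365 / 0.0154 = 2.3701
E[R] = Rf + β(Rm − Rf) = 2.03% + 2.3701 × (11.91% − 2.03%) = 25.4466%
α = Rp − E[R] = 3.71% − 25.4466% = -21.7366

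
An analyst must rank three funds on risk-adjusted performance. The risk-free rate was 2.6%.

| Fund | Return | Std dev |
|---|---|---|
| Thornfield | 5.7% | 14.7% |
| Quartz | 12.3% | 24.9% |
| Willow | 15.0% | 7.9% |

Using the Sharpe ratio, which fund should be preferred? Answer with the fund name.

Willow

Thornfield: Sharpe ratio = (5.7% − 2.6%) / 14.7% = 0.211
Quartz: Sharpe ratio = (12.3% − 2.6%) / 24.9% = 0.390
Willow: Sharpe ratio = (15.0% − 2.6%) / 7.9% = 1.570
Highest: Willow (1.570).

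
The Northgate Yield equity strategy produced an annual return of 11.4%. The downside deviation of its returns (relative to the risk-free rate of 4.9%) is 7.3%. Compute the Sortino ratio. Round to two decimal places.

0.89

Sortino = (Rp − Rf) / σd = (11.4% − 4.9%) / 7.3% = 6.50% / 7.3% = 0.8904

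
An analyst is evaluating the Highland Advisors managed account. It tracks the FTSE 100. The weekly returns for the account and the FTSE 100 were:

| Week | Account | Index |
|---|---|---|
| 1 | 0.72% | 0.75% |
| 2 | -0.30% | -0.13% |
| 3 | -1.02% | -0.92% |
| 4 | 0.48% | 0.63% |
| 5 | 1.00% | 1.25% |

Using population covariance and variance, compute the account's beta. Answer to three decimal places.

r̄p = 0.1760%,  r̄m = 0.3160%
Cov = Σ(rp − r̄p)(rm − r̄m) / 5 = 0.5583
Var(rm) = Σ(rm − r̄m)² / 5 = 0.5772
β = Cov / Var = 0.5583 / 0.5772 = 0.9673

0.967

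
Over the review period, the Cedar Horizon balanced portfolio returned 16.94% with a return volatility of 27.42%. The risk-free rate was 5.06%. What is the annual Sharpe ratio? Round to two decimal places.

Sharpe = (Rp − Rf) / σp = (16.94% − 5.06%) / 27.42% = 11.88% / 27.42% = 0.4333

0.43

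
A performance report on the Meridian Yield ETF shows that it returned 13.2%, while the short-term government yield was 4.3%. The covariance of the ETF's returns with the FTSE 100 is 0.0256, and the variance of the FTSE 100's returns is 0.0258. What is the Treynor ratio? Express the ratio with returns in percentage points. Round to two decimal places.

β = Cov / Var = 0.0256 / 0.0258 = 0.9922
Treynor = (Rp − Rf) / β = (13.2% − 4.3%) / 0.9922 = 8.90 / 0.9922 = 8.9700

8.97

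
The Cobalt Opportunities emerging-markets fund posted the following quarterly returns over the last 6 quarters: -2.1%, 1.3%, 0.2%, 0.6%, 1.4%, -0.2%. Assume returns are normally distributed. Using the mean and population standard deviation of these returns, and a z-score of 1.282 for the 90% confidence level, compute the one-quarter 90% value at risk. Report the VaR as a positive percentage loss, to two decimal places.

1.30

Mean return r̄ = 1.20 / 6 = 0.2000%
Population σ = √[Σ(r − r̄)² / 6] = √[8.2600 / 6] = √1.3767 = 1.1733%
VaR = −(r̄ − z·σ) = −(0.2000 − 1.282 × 1.1733) = −(-1.3042) = 1.3042%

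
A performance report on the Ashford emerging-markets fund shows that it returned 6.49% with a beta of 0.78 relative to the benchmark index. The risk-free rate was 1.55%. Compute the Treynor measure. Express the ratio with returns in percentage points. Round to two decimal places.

6.33

Treynor = (Rp − Rf) / β = (6.49% − 1.55%) / 0.78 = 4.94 / 0.78 = 6.3333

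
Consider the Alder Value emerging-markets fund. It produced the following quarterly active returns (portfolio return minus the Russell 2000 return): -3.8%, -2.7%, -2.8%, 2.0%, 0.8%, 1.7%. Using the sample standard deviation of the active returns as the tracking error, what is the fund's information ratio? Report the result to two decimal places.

r̄ = (-3.8 − 2.7 − 2.8 + 2 + 0.8 + 1.7) / 6 = -0.8000%
Sample σ = √[Σ(r − r̄)² / 5] = √[33.2600 / 5] = √6.6520 = 2.5791%
IR = r̄ / tracking error = -0.8000 / 2.5791 = -0.3102

-0.31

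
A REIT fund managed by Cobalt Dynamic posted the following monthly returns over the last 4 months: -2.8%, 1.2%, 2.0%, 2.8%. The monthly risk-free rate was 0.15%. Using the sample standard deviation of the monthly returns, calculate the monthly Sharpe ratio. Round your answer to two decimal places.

0.26

μ = (-2.8 + 1.2 + 2 + 2.8) / 4 = 3.20 / 4 = 0.8000%
Sample std dev = √[18.5600 / 3] = 2.4873%
Sharpe = (μ − rf) / σ = (0.8000 − 0.15) / 2.4873 = 0.6500 / 2.4873 = 0.2613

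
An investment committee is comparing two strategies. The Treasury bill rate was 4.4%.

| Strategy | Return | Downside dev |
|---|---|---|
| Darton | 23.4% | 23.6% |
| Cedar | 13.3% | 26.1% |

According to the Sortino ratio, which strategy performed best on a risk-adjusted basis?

Darton: Sortino ratio = (23.4% − 4.4%) / 23.6% = 0.805
Cedar: Sortino ratio = (13.3% − 4.4%) / 26.1% = 0.341
Highest: Darton (0.805).

Darton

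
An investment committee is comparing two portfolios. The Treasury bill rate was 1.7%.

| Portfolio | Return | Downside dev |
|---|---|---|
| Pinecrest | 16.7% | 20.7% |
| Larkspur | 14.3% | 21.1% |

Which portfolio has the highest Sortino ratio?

Pinecrest

Pinecrest: Sortino ratio = (16.7% − 1.7%) / 20.7% = 0.725
Larkspur: Sortino ratio = (14.3% − 1.7%) / 21.1% = 0.597
Highest: Pinecrest (0.725).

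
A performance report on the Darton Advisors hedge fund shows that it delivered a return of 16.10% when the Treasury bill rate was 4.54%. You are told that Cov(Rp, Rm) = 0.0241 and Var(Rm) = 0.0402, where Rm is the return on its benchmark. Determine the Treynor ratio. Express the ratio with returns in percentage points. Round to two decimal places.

19.28

β = Cov / Var = 0.0241 / 0.0402 = 0.5995
Treynor = (Rp − Rf) / β = (16.10% − 4.54%) / 0.5995 = 11.56 / 0.5995 = 19.2827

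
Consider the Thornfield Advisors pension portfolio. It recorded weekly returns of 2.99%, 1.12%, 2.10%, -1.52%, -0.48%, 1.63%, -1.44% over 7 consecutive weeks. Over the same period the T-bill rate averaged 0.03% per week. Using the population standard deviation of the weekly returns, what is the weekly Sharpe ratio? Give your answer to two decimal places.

0.36

μ = (2.99 + 1.12 + 2.1 − 1.52 − 0.48 + 1.63 − 1.44) / 7 = 0.6286%
Σ(r − μ)² = 19.1101; population σ = √(19.1101/7) = 1.6523%
Sharpe = (μ − rf) / σ = (0.6286 − 0.03) / 1.6523 = 0.5986 / 1.6523 = 0.3623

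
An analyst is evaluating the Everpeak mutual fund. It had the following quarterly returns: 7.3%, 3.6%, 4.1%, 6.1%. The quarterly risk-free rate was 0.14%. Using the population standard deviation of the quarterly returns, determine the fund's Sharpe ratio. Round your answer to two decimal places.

r̄ = (7.3 + 3.6 + 4.1 + 6.1) / 4 = 21.10 / 4 = 5.2750%
Σ(r − r̄)² = 8.9675; population σ = √(8.9675/4) = 1.4973%
Sharpe = (r̄ − rf) / σ = (5.2750 − 0.14) / 1.4973 = 5.1350 / 1.4973 = 3.4295

3.43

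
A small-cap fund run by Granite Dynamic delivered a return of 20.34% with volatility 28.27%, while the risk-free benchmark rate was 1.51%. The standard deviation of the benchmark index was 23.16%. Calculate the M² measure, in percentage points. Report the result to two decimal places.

16.94

Sharpe = (Rp − Rf) / σp = (20.34% − 1.51%) / 28.27% = 0.6661
M² = Rf + Sharpe × σm = 1.51% + 0.6661 × 23.16% = 16.9369%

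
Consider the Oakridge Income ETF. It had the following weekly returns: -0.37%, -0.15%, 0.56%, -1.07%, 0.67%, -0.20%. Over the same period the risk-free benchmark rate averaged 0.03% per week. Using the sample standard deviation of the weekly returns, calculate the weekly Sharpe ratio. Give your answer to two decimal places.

-0.19

Mean return μ = -0.560 / 6 = -0.0933%
Sample σ = √[Σ(r − μ)² / 5] = √[2.0545 / 5] = √0.4109 = 0.6410%
Sharpe = (μ − rf) / σ = (-0.0933 − 0.03) / 0.6410 = -0.1233 / 0.6410 = -0.1924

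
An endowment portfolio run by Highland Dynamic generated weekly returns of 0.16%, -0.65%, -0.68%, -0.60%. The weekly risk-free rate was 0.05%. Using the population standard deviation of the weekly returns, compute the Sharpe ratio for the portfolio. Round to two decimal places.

-1.41

μ = (0.16 − 0.65 − 0.68 − 0.6) / 4 = -1.770 / 4 = -0.4425%
Σ(r − μ)² = (0.16 − (-0.4425))² + (-0.65 − (-0.4425))² + … = 0.4873
population σ = √(0.4873 / 4) = √0.1218 = 0.3490%
Sharpe = (μ − rf) / σ = (-0.4425 − 0.05) / 0.3490 = -0.4925 / 0.3490 = -1.4112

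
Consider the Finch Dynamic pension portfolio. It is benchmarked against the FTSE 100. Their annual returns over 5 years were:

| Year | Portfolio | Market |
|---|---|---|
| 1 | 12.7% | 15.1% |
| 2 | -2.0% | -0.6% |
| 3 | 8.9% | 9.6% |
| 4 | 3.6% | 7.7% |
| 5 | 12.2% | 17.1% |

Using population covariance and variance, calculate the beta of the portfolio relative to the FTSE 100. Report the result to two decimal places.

0.87

r̄p = 7.0800%,  r̄m = 9.7800%
Cov = Σ(rp − r̄p)(rm − r̄m) / 5 = 33.7076
Var(rm) = Σ(rm − r̄m)² / 5 = 38.7976
β = Cov / Var = 33.7076 / 38.7976 = 0.8688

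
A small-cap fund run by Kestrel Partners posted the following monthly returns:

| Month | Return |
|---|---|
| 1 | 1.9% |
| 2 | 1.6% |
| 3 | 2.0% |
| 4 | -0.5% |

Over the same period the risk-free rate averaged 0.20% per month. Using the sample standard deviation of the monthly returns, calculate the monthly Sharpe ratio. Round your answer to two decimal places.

0.89

r̄ = (1.9 + 1.6 + 2 − 0.5) / 4 = 1.2500%
Σ(r − r̄)² = 4.1700; sample σ = √(4.1700/3) = 1.1790%
Sharpe = (r̄ − rf) / σ = (1.2500 − 0.2) / 1.1790 = 1.0500 / 1.1790 = 0.8906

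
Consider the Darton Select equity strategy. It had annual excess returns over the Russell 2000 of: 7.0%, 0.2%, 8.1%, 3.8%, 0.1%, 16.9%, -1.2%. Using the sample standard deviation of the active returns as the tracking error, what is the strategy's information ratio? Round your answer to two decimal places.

0.78

r̄ = (7 + 0.2 + 8.1 + 3.8 + 0.1 + 16.9 − 1.2) / 7 = 34.90 / 7 = 4.9857%
Sample std dev = √[242.1486 / 6] = 6.3528%
IR = r̄ / tracking error = 4.9857 / 6.3528 = 0.7848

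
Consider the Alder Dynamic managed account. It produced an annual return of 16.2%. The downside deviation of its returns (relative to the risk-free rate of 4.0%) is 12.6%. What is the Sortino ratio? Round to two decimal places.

Sortino = (Rp − Rf) / σd = (16.2% − 4.0%) / 12.6% = 12.20% / 12.6% = 0.9683

0.97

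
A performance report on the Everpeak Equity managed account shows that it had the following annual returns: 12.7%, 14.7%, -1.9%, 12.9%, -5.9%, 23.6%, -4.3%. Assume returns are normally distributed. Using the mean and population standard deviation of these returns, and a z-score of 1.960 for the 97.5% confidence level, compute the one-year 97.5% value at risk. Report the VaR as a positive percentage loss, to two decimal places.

μ = (12.7 + 14.7 − 1.9 + 12.9 − 5.9 + 23.6 − 4.3) / 7 = 51.80 / 7 = 7.4000%
Population std dev = √[774.3400 / 7] = 10.5176%
VaR = −(μ − z·σ) = −(7.4000 − 1.960 × 10.5176) = −(-13.2145) = 13.2145%

13.21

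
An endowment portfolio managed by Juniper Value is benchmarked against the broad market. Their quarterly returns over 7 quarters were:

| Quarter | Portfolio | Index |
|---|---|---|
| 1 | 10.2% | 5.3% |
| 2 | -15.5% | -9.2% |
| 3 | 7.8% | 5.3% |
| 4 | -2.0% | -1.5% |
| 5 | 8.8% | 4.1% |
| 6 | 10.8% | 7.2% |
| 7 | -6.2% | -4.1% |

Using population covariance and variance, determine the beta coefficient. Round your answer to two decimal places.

r̄p = 1.9857%,  r̄m = 1.0143%
Cov = Σ(rp − r̄p)(rm − r̄m) / 7 = 52.3088
Var(rm) = Σ(rm − r̄m)² / 7 = 31.6184
β = Cov / Var = 52.3088 / 31.6184 = 1.6544

1.65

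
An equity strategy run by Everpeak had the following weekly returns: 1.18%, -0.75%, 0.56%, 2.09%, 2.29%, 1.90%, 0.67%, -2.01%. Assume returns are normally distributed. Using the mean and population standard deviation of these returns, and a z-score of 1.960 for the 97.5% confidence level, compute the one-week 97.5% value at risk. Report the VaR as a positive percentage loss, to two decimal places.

1.99

r̄ = (1.18 − 0.75 + 0.56 + 2.09 + 2.29 + 1.9 + 0.67 − 2.01) / 8 = 0.7413%
Σ(r − r̄)² = 15.5841; population σ = √(15.5841/8) = 1.3957%
VaR = −(r̄ − z·σ) = −(0.7413 − 1.960 × 1.3957) = −(-1.9943) = 1.9943%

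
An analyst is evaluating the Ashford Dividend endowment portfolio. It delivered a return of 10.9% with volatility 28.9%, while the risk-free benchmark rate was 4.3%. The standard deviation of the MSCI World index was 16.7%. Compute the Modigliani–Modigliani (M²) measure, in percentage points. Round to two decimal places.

8.11

Sharpe = (Rp − Rf) / σp = (10.9% − 4.3%) / 28.9% = 0.2284
M² = Rf + Sharpe × σm = 4.3% + 0.2284 × 16.7% = 8.1143%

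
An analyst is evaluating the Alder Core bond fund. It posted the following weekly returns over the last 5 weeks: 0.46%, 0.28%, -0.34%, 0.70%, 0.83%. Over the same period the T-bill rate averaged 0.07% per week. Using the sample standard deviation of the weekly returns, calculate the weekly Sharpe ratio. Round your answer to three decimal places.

0.690

r̄ = (0.46 + 0.28 − 0.34 + 0.7 + 0.83) / 5 = 0.3860%
Σ(r − r̄)² = (0.46 − 0.3860)² + (0.28 − 0.3860)² + (-0.34 − 0.3860)² + … = 0.8395
sample σ = √(0.8395 / 4) = √0.2099 = 0.4581%
Sharpe = (r̄ − rf) / σ = (0.3860 − 0.07) / 0.4581 = 0.3160 / 0.4581 = 0.6898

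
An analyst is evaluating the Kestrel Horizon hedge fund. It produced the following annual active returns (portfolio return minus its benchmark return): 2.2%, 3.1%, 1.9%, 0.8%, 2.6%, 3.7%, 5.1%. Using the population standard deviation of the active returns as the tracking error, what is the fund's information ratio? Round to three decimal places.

μ = (2.2 + 3.1 + 1.9 + 0.8 + 2.6 + 3.7 + 5.1) / 7 = 2.7714%
Σ(r − μ)² = 11.3943; population σ = √(11.3943/7) = 1.2758%
IR = μ / tracking error = 2.7714 / 1.2758 = 2.1723

2.172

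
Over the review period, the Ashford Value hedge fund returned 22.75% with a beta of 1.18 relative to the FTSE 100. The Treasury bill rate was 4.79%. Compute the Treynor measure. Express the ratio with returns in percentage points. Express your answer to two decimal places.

Treynor = (Rp − Rf) / β = (22.75% − 4.79%) / 1.18 = 17.96 / 1.18 = 15.2203

15.22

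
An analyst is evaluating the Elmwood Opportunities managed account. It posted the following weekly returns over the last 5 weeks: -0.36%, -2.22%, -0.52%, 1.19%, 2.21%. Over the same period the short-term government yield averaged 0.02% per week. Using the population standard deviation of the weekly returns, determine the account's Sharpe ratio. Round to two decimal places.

r̄ = (-0.36 − 2.22 − 0.52 + 1.19 + 2.21) / 5 = 0.0600%
Population std dev = √[11.6106 / 5] = 1.5239%
Sharpe = (r̄ − rf) / σ = (0.0600 − 0.02) / 1.5239 = 0.0400 / 1.5239 = 0.0262

0.03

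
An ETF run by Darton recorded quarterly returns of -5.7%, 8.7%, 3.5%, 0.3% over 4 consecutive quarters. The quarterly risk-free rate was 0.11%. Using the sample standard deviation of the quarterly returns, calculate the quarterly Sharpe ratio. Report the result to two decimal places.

0.26

Mean return r̄ = 6.80 / 4 = 1.7000%
Sample std dev = √[108.9600 / 3] = 6.0266%
Sharpe = (r̄ − rf) / σ = (1.7000 − 0.11) / 6.0266 = 1.5900 / 6.0266 = 0.2638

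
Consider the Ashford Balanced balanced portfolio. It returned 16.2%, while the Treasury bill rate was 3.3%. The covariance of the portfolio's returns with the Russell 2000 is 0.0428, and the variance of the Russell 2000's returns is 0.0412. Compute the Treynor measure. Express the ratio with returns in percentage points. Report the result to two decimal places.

12.42

β = Cov / Var = 0.0428 / 0.0412 = 1.0388
Treynor = (Rp − Rf) / β = (16.2% − 3.3%) / 1.0388 = 12.90 / 1.0388 = 12.4182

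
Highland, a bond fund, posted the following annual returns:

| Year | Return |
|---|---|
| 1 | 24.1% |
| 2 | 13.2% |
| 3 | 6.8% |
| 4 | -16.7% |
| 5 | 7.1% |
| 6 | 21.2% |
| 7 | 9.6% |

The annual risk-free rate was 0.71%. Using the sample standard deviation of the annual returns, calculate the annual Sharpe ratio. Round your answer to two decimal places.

r̄ = (24.1 + 13.2 + 6.8 − 16.7 + 7.1 + 21.2 + 9.6) / 7 = 65.30 / 7 = 9.3286%
Σ(r − r̄)² = 1063.0343; sample σ = √(1063.0343/6) = 13.3106%
Sharpe = (r̄ − rf) / σ = (9.3286 − 0.71) / 13.3106 = 8.6186 / 13.3106 = 0.6475

0.65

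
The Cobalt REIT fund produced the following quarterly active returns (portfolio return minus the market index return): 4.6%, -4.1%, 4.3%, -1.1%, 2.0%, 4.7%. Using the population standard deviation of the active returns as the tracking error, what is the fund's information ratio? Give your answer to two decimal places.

r̄ = (4.6 − 4.1 + 4.3 − 1.1 + 2 + 4.7) / 6 = 10.40 / 6 = 1.7333%
Population std dev = √[65.7333 / 6] = 3.3099%
IR = r̄ / tracking error = 1.7333 / 3.3099 = 0.5237

0.52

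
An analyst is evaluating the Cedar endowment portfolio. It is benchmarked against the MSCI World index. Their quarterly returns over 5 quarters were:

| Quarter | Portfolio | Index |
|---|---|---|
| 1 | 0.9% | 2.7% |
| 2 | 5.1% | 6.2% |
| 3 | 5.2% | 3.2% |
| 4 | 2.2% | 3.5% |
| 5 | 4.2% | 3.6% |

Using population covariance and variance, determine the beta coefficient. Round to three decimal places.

r̄p = 3.5200%,  r̄m = 3.8400%
Cov = Σ(rp − r̄p)(rm − r̄m) / 5 = 1.1852
Var(rm) = Σ(rm − r̄m)² / 5 = 1.4904
β = Cov / Var = 1.1852 / 1.4904 = 0.7952

0.795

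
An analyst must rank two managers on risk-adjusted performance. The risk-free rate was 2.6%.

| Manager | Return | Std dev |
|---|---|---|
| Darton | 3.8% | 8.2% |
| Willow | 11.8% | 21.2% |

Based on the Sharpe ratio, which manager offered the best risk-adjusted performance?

Darton: Sharpe ratio = (3.8% − 2.6%) / 8.2% = 0.146
Willow: Sharpe ratio = (11.8% − 2.6%) / 21.2% = 0.434
Highest: Willow (0.434).

Willow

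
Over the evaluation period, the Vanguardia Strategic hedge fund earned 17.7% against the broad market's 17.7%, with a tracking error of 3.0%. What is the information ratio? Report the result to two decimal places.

0.00

IR = (Rp − Rb) / TE = (17.7% − 17.7%) / 3.0% = 0.00% / 3.0% = 0.0000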